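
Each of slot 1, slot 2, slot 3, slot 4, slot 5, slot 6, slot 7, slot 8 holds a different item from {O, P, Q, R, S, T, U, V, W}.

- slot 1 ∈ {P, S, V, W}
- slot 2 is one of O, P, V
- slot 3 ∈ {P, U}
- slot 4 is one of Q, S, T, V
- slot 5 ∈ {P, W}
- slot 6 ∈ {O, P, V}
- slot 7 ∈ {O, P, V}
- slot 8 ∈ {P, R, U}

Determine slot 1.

S

slot 2, slot 6, slot 7 between them cover only {O, P, V} — a naked triple. Remove those values from slot 1, slot 3, slot 4, slot 5, slot 8.
slot 3 must be U (only option left). Strike U from slot 8.
slot 5's domain is down to {W}, so slot 5 = W. Remove W from slot 1.
So slot 1 = S.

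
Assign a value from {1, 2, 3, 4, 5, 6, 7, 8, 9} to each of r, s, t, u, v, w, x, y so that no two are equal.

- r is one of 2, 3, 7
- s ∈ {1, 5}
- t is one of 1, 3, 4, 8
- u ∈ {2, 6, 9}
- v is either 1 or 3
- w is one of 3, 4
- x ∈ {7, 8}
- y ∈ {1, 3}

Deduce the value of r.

v and y share exactly the 2 values {1, 3}; by pigeonhole those values go to them, so strike 1, 3 from r, s, t, w.
s has just one choice, so s = 5.
w must be 4 (only option left). Eliminate 4 elsewhere: t.
That leaves t = 8. So x can't be 8.
x's domain is down to {7}, so x = 7. Eliminate 7 elsewhere: r.
So r = 2.

2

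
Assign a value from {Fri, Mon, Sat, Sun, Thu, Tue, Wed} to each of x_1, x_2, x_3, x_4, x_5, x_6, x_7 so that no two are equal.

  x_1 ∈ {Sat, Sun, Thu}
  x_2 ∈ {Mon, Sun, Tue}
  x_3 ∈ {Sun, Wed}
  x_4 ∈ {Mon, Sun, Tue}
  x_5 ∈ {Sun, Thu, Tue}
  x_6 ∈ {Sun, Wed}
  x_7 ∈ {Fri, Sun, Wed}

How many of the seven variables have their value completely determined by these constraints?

The 7 variables draw from only 7 values {Fri, Mon, Sat, Sun, Thu, Tue, Wed}, so each is used; only x_7 can be Fri, hence x_7 = Fri.
Among the 6 still-open variables, Sat fits only x_1 (and all 6 values in {Mon, Sat, Sun, Thu, Tue, Wed} must be used), so x_1 = Sat.
Among the 5 still-open variables, Thu fits only x_5 (and all 5 values in {Mon, Sun, Thu, Tue, Wed} must be used), so x_5 = Thu.
The 2 variables x_3 and x_6 are confined to {Sun, Wed}, which locks those values in; drop them from x_2, x_4.
Determined: x_1=Sat, x_5=Thu, x_7=Fri. The other variables each still have more than one consistent value. That makes 3.

3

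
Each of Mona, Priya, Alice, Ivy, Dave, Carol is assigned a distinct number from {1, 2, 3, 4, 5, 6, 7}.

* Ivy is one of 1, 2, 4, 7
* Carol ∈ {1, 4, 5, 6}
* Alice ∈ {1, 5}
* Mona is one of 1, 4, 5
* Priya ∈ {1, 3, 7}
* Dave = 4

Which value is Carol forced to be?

Dave's domain is down to {4}, so Dave = 4. Remove 4 from Mona, Ivy, Carol.
Mona and Alice between them cover only {1, 5} — a naked pair. Remove those values from Priya, Ivy, Carol.
So Carol = 6.

6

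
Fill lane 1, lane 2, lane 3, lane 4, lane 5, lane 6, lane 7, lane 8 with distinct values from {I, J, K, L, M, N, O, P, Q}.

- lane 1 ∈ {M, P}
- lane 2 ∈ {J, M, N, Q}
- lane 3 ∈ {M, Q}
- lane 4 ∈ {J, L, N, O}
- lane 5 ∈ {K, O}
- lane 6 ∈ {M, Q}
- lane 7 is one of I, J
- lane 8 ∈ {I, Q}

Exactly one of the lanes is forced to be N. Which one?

lane 3 and lane 6 share exactly the 2 values {M, Q}; by pigeonhole those values go to them, so strike M, Q from lane 1, lane 2, lane 8.
That leaves lane 1 = P.
lane 8 has just one choice, so lane 8 = I. So lane 7 can't be I.
That leaves lane 7 = J. Eliminate J elsewhere: lane 2, lane 4.
So N goes to lane 2.

lane 2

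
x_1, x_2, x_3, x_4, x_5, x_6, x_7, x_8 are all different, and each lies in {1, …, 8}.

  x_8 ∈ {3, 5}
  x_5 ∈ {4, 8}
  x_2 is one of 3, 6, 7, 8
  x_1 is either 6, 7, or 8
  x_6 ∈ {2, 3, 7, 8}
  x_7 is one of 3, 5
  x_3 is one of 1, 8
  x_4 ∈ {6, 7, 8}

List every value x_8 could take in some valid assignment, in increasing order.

3, 5

Among the 8 variables, 1 fits only x_3 (and all 8 values in {1, 2, 3, 4, 5, 6, 7, 8} must be used), so x_3 = 1.
The 7 still-open variables draw from only 7 values {2, 3, 4, 5, 6, 7, 8}, so each is used; only x_6 can be 2, hence x_6 = 2.
Among the 6 still-open variables, 4 fits only x_5 (and all 6 values in {3, 4, 5, 6, 7, 8} must be used), so x_5 = 4.
x_7 and x_8 between them cover only {3, 5} — a naked pair. Remove those values from x_2.
No further eliminations apply; x_8 can still be any of 3, 5.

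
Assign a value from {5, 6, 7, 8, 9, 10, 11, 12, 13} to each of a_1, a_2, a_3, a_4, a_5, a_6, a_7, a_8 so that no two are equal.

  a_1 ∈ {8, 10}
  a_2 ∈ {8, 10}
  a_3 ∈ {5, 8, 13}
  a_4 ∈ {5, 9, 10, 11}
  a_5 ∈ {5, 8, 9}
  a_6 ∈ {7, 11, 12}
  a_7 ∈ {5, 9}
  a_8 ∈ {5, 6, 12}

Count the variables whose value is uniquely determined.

a_1 and a_2 share exactly the 2 values {8, 10}; by pigeonhole those values go to them, so strike 8, 10 from a_3, a_4, a_5.
The 2 variables a_5 and a_7 are confined to {5, 9}, which locks those values in; drop them from a_3, a_4, a_8.
a_3 must be 13 (only option left).
a_4 has just one choice, so a_4 = 11. Eliminate 11 elsewhere: a_6.
Determined: a_3=13, a_4=11. The other variables each still have more than one consistent value. That makes 2.

2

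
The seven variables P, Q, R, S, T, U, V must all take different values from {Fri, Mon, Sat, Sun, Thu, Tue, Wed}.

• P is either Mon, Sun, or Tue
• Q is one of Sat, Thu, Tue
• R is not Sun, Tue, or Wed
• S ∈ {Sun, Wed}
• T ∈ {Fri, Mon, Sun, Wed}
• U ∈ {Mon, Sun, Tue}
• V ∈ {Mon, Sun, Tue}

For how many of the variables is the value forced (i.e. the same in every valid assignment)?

2

P, U, V share exactly the 3 values {Mon, Sun, Tue}; by pigeonhole those values go to them, so strike Mon, Sun, Tue from Q, R, S, T.
S's domain is down to {Wed}, so S = Wed. Strike Wed from T.
T has just one choice, so T = Fri. Remove Fri from R.
Determined: S=Wed, T=Fri. The other variables each still have more than one consistent value. That makes 2.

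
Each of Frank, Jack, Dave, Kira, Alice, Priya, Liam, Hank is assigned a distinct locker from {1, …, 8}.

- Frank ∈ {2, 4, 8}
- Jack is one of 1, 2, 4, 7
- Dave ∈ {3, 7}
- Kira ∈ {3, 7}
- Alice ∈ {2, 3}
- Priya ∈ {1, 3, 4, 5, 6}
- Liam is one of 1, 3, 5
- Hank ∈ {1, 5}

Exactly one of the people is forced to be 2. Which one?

Alice

The 8 variables together cover exactly {1, 2, 3, 4, 5, 6, 7, 8} — 8 values for 8 variables — and 6 appears only in Priya's list, so Priya = 6.
Among the 7 still-open variables, 8 fits only Frank (and all 7 values in {1, 2, 3, 4, 5, 7, 8} must be used), so Frank = 8.
The 6 still-open variables together cover exactly {1, 2, 3, 4, 5, 7} — 6 values for 6 variables — and 4 appears only in Jack's list, so Jack = 4.
Among the 5 still-open variables, 2 fits only Alice (and all 5 values in {1, 2, 3, 5, 7} must be used), so Alice = 2.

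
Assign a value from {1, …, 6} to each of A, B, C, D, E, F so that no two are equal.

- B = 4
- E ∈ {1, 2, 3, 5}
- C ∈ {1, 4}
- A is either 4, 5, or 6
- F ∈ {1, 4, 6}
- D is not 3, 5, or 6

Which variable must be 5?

A

B's domain is down to {4}, so B = 4. Eliminate 4 elsewhere: A, C, D, F.
That leaves C = 1. Eliminate 1 elsewhere: D, E, F.
D's domain is down to {2}, so D = 2. Eliminate 2 elsewhere: E.
F's domain is down to {6}, so F = 6. Strike 6 from A.
So 5 goes to A.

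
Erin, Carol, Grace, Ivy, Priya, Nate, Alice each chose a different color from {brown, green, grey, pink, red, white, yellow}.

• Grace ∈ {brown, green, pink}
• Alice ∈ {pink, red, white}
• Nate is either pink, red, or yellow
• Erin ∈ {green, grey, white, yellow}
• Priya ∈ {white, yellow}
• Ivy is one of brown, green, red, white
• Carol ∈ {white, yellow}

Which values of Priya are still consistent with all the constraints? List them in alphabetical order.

white, yellow

Among the 7 variables, grey fits only Erin (and all 7 values in {brown, green, grey, pink, red, white, yellow} must be used), so Erin = grey.
Carol and Priya share exactly the 2 values {white, yellow}; by pigeonhole those values go to them, so strike white, yellow from Ivy, Nate, Alice.
Nate and Alice share exactly the 2 values {pink, red}; by pigeonhole those values go to them, so strike pink, red from Grace, Ivy.
No further eliminations apply; Priya can still be any of white, yellow.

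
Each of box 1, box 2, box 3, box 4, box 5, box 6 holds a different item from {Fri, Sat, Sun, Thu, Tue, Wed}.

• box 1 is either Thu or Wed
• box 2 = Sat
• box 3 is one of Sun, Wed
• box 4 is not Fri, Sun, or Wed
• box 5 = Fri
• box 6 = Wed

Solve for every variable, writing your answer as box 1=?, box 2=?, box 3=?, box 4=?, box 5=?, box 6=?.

box 1=Thu, box 2=Sat, box 3=Sun, box 4=Tue, box 5=Fri, box 6=Wed

box 2's domain is down to {Sat}, so box 2 = Sat. Eliminate Sat elsewhere: box 4.
box 5's domain is down to {Fri}, so box 5 = Fri.
box 6's domain is down to {Wed}, so box 6 = Wed. Eliminate Wed elsewhere: box 1, box 3.
box 1 must be Thu (only option left). Eliminate Thu elsewhere: box 4.
box 3's domain is down to {Sun}, so box 3 = Sun.
That leaves box 4 = Tue.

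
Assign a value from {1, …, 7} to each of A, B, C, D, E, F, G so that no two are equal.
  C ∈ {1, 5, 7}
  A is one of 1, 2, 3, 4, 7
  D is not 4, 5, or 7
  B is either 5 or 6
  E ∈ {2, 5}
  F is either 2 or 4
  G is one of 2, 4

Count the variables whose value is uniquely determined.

The 2 variables F and G are confined to {2, 4}, which locks those values in; drop them from A, D, E.
E's domain is down to {5}, so E = 5. Eliminate 5 elsewhere: B, C.
B must be 6 (only option left). Strike 6 from D.
Determined: B=6, E=5. The other variables each still have more than one consistent value. That makes 2.

2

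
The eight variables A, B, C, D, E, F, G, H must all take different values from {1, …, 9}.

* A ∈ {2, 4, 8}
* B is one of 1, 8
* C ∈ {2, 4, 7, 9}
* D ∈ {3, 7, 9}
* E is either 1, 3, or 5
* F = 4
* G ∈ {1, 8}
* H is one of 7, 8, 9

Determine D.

3

F must be 4 (only option left). Remove 4 from A, C.
The 7 still-open variables together cover exactly {1, 2, 3, 5, 7, 8, 9} — 7 values for 7 variables — and 5 appears only in E's list, so E = 5.
The 6 still-open variables draw from only 6 values {1, 2, 3, 7, 8, 9}, so each is used; only D can be 3, hence D = 3.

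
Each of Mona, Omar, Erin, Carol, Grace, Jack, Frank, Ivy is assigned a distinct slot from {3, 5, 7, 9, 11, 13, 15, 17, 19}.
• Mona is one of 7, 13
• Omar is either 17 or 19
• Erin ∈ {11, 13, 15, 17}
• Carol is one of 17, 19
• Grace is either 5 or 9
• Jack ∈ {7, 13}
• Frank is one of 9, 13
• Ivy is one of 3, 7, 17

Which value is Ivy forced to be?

The 2 variables Mona and Jack are confined to {7, 13}, which locks those values in; drop them from Erin, Frank, Ivy.
Frank must be 9 (only option left). Eliminate 9 elsewhere: Grace.
That leaves Grace = 5.
Omar and Carol share exactly the 2 values {17, 19}; by pigeonhole those values go to them, so strike 17, 19 from Erin, Ivy.
So Ivy = 3.

3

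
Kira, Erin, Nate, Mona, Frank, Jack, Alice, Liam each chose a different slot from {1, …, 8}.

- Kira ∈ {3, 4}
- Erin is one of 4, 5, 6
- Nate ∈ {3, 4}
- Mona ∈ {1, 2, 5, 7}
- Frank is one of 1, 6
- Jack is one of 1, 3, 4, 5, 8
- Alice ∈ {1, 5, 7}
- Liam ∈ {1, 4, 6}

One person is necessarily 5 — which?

The 8 variables together cover exactly {1, 2, 3, 4, 5, 6, 7, 8} — 8 values for 8 variables — and 2 appears only in Mona's list, so Mona = 2.
Among the 7 still-open variables, 7 fits only Alice (and all 7 values in {1, 3, 4, 5, 6, 7, 8} must be used), so Alice = 7.
Among the 6 still-open variables, 8 fits only Jack (and all 6 values in {1, 3, 4, 5, 6, 8} must be used), so Jack = 8.
The 5 still-open variables together cover exactly {1, 3, 4, 5, 6} — 5 values for 5 variables — and 5 appears only in Erin's list, so Erin = 5.

Erin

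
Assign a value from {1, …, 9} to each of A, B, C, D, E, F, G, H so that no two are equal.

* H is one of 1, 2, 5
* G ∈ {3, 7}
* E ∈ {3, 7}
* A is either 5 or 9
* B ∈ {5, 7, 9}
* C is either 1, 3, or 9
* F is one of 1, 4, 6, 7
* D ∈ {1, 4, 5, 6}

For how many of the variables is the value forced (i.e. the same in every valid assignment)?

2

The 8 variables draw from only 8 values {1, 2, 3, 4, 5, 6, 7, 9}, so each is used; only H can be 2, hence H = 2.
E and G share exactly the 2 values {3, 7}; by pigeonhole those values go to them, so strike 3, 7 from B, C, F.
A and B share exactly the 2 values {5, 9}; by pigeonhole those values go to them, so strike 5, 9 from C, D.
C has just one choice, so C = 1. Eliminate 1 elsewhere: D, F.
Determined: C=1, H=2. The other variables each still have more than one consistent value. That makes 2.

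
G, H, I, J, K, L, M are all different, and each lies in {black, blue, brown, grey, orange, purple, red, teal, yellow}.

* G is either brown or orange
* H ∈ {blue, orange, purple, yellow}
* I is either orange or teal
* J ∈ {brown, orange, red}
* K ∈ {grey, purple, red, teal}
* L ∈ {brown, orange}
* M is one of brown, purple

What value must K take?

G and L share exactly the 2 values {brown, orange}; by pigeonhole those values go to them, so strike brown, orange from H, I, J, M.
I must be teal (only option left). Remove teal from K.
That leaves J = red. Remove red from K.
That leaves M = purple. Eliminate purple elsewhere: H, K.
So K = grey.

grey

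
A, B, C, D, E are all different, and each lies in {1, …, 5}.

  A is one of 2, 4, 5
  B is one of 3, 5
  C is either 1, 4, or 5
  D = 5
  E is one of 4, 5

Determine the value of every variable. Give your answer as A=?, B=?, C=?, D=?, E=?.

A=2, B=3, C=1, D=5, E=4

D has just one choice, so D = 5. Remove 5 from A, B, C, E.
E's domain is down to {4}, so E = 4. So A, C can't be 4.
That leaves A = 2.
B must be 3 (only option left).
C must be 1 (only option left).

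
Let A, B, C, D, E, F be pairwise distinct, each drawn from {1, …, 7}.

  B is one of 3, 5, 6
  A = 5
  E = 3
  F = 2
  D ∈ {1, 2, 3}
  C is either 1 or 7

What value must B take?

6

A must be 5 (only option left). Strike 5 from B.
That leaves E = 3. So B, D can't be 3.
So B = 6.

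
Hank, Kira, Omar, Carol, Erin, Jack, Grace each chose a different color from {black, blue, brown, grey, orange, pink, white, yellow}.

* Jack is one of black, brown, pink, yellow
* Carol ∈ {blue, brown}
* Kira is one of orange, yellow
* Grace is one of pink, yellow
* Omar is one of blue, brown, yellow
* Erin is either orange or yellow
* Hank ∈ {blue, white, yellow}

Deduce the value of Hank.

The 7 variables draw from only 7 values {black, blue, brown, orange, pink, white, yellow}, so each is used; only Jack can be black, hence Jack = black.
The 6 still-open variables together cover exactly {blue, brown, orange, pink, white, yellow} — 6 values for 6 variables — and pink appears only in Grace's list, so Grace = pink.
The 5 still-open variables draw from only 5 values {blue, brown, orange, white, yellow}, so each is used; only Hank can be white, hence Hank = white.

white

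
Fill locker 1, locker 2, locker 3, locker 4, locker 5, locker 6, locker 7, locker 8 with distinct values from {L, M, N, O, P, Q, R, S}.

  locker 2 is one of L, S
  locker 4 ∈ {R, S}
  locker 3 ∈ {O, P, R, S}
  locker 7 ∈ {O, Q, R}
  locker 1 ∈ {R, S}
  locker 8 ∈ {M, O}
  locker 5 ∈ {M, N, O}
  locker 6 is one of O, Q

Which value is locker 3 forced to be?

Among the 8 variables, L fits only locker 2 (and all 8 values in {L, M, N, O, P, Q, R, S} must be used), so locker 2 = L.
The 7 still-open variables together cover exactly {M, N, O, P, Q, R, S} — 7 values for 7 variables — and N appears only in locker 5's list, so locker 5 = N.
The 6 still-open variables together cover exactly {M, O, P, Q, R, S} — 6 values for 6 variables — and M appears only in locker 8's list, so locker 8 = M.
The 5 still-open variables together cover exactly {O, P, Q, R, S} — 5 values for 5 variables — and P appears only in locker 3's list, so locker 3 = P.

P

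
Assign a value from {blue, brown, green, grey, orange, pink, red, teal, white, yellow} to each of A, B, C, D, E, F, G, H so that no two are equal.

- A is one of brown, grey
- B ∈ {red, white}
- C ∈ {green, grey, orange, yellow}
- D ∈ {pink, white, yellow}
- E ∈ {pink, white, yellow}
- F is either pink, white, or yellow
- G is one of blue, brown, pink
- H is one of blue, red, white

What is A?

grey

D, E, F share exactly the 3 values {pink, white, yellow}; by pigeonhole those values go to them, so strike pink, white, yellow from B, C, G, H.
B has just one choice, so B = red. So H can't be red.
H's domain is down to {blue}, so H = blue. Strike blue from G.
G has just one choice, so G = brown. Remove brown from A.
So A = grey.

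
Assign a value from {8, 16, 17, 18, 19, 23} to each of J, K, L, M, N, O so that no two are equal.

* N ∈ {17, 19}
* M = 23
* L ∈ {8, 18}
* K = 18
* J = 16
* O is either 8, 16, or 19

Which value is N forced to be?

J's domain is down to {16}, so J = 16. Eliminate 16 elsewhere: O.
That leaves K = 18. Eliminate 18 elsewhere: L.
L's domain is down to {8}, so L = 8. Strike 8 from O.
M must be 23 (only option left).
O must be 19 (only option left). Eliminate 19 elsewhere: N.
So N = 17.

17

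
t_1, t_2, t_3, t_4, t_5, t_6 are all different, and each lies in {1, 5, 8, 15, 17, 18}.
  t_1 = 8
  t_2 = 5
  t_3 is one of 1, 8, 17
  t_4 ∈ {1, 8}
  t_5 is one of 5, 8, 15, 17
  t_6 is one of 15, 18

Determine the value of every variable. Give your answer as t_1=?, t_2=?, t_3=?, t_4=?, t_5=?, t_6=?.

t_1=8, t_2=5, t_3=17, t_4=1, t_5=15, t_6=18

t_1 has just one choice, so t_1 = 8. Strike 8 from t_3, t_4, t_5.
t_2's domain is down to {5}, so t_2 = 5. So t_5 can't be 5.
t_4 has just one choice, so t_4 = 1. So t_3 can't be 1.
t_3 must be 17 (only option left). Strike 17 from t_5.
t_5 has just one choice, so t_5 = 15. Remove 15 from t_6.
That leaves t_6 = 18.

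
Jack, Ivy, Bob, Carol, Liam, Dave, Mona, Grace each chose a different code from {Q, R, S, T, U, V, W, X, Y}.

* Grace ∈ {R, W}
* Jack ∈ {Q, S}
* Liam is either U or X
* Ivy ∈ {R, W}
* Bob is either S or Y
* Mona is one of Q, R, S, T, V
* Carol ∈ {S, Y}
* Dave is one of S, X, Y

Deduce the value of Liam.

The 2 variables Ivy and Grace are confined to {R, W}, which locks those values in; drop them from Mona.
Bob and Carol between them cover only {S, Y} — a naked pair. Remove those values from Jack, Dave, Mona.
Jack has just one choice, so Jack = Q. Remove Q from Mona.
Dave's domain is down to {X}, so Dave = X. So Liam can't be X.
So Liam = U.

U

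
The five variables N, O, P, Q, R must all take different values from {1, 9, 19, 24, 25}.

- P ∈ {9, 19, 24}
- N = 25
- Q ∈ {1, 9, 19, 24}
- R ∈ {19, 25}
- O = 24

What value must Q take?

1

N must be 25 (only option left). So R can't be 25.
O must be 24 (only option left). So P, Q can't be 24.
That leaves R = 19. Remove 19 from P, Q.
P has just one choice, so P = 9. Remove 9 from Q.
So Q = 1.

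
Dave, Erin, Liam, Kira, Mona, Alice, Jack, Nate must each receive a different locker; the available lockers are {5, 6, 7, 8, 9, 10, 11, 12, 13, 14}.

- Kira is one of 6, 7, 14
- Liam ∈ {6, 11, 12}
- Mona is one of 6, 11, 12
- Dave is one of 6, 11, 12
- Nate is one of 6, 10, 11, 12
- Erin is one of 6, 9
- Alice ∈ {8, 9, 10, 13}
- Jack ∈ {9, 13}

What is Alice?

8

The 3 variables Dave, Liam, Mona are confined to {6, 11, 12}, which locks those values in; drop them from Erin, Kira, Nate.
Erin's domain is down to {9}, so Erin = 9. Eliminate 9 elsewhere: Alice, Jack.
Jack has just one choice, so Jack = 13. Remove 13 from Alice.
Nate has just one choice, so Nate = 10. Remove 10 from Alice.
So Alice = 8.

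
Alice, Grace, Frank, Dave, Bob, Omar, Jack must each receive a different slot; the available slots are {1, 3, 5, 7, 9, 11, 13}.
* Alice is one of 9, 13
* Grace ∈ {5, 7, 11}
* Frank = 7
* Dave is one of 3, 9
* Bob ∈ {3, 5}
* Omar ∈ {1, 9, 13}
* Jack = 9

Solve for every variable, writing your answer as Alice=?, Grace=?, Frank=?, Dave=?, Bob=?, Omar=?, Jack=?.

Alice=13, Grace=11, Frank=7, Dave=3, Bob=5, Omar=1, Jack=9

Frank's domain is down to {7}, so Frank = 7. Remove 7 from Grace.
Jack's domain is down to {9}, so Jack = 9. Remove 9 from Alice, Dave, Omar.
That leaves Alice = 13. Remove 13 from Omar.
Dave has just one choice, so Dave = 3. Eliminate 3 elsewhere: Bob.
Bob's domain is down to {5}, so Bob = 5. Remove 5 from Grace.
Omar's domain is down to {1}, so Omar = 1.
Grace must be 11 (only option left).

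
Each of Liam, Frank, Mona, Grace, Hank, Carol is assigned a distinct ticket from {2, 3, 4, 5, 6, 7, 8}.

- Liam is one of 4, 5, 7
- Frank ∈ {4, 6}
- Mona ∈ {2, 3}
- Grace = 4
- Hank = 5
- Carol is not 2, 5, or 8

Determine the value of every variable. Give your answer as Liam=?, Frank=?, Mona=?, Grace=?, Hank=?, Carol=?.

Grace must be 4 (only option left). Strike 4 from Liam, Frank, Carol.
Hank has just one choice, so Hank = 5. Remove 5 from Liam.
Liam must be 7 (only option left). Remove 7 from Carol.
That leaves Frank = 6. Strike 6 from Carol.
That leaves Carol = 3. So Mona can't be 3.
That leaves Mona = 2.

Liam=7, Frank=6, Mona=2, Grace=4, Hank=5, Carol=3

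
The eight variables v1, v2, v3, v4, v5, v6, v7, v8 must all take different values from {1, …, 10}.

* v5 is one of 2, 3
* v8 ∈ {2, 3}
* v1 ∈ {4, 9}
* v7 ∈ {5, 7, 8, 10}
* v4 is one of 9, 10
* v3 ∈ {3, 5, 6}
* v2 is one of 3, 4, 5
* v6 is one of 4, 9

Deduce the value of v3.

6

The 2 variables v1 and v6 are confined to {4, 9}, which locks those values in; drop them from v2, v4.
v4 must be 10 (only option left). So v7 can't be 10.
v5 and v8 between them cover only {2, 3} — a naked pair. Remove those values from v2, v3.
v2's domain is down to {5}, so v2 = 5. Remove 5 from v3, v7.
So v3 = 6.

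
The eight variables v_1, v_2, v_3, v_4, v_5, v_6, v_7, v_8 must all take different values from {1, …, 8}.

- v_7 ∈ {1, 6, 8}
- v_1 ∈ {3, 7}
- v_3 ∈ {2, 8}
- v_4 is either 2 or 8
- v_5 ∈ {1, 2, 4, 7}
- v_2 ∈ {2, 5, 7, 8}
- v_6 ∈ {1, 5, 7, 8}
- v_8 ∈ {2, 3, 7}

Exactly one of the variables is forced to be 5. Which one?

v_2

The 8 variables draw from only 8 values {1, 2, 3, 4, 5, 6, 7, 8}, so each is used; only v_5 can be 4, hence v_5 = 4.
Among the 7 still-open variables, 6 fits only v_7 (and all 7 values in {1, 2, 3, 5, 6, 7, 8} must be used), so v_7 = 6.
The 6 still-open variables together cover exactly {1, 2, 3, 5, 7, 8} — 6 values for 6 variables — and 1 appears only in v_6's list, so v_6 = 1.
The 5 still-open variables draw from only 5 values {2, 3, 5, 7, 8}, so each is used; only v_2 can be 5, hence v_2 = 5.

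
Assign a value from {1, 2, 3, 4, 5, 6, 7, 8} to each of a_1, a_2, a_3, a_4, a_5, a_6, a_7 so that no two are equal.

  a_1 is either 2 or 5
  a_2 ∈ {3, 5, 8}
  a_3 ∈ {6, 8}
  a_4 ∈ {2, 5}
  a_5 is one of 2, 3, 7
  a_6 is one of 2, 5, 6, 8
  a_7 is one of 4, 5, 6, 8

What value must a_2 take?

The 7 variables together cover exactly {2, 3, 4, 5, 6, 7, 8} — 7 values for 7 variables — and 4 appears only in a_7's list, so a_7 = 4.
The 6 still-open variables together cover exactly {2, 3, 5, 6, 7, 8} — 6 values for 6 variables — and 7 appears only in a_5's list, so a_5 = 7.
Among the 5 still-open variables, 3 fits only a_2 (and all 5 values in {2, 3, 5, 6, 8} must be used), so a_2 = 3.

3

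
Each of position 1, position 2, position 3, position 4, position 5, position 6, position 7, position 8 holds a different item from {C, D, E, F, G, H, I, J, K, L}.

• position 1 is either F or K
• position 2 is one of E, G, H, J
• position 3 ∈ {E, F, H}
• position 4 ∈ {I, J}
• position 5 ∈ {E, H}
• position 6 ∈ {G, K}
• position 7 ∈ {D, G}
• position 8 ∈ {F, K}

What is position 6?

G

The 8 variables together cover exactly {D, E, F, G, H, I, J, K} — 8 values for 8 variables — and D appears only in position 7's list, so position 7 = D.
Among the 7 still-open variables, I fits only position 4 (and all 7 values in {E, F, G, H, I, J, K} must be used), so position 4 = I.
The 6 still-open variables draw from only 6 values {E, F, G, H, J, K}, so each is used; only position 2 can be J, hence position 2 = J.
Among the 5 still-open variables, G fits only position 6 (and all 5 values in {E, F, G, H, K} must be used), so position 6 = G.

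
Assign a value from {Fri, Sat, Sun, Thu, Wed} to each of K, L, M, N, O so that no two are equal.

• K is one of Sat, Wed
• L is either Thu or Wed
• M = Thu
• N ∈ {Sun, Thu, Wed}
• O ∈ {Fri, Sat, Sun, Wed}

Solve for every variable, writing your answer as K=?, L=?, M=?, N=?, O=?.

K=Sat, L=Wed, M=Thu, N=Sun, O=Fri

M's domain is down to {Thu}, so M = Thu. Eliminate Thu elsewhere: L, N.
L has just one choice, so L = Wed. Eliminate Wed elsewhere: K, N, O.
N must be Sun (only option left). Strike Sun from O.
K's domain is down to {Sat}, so K = Sat. Eliminate Sat elsewhere: O.
O has just one choice, so O = Fri.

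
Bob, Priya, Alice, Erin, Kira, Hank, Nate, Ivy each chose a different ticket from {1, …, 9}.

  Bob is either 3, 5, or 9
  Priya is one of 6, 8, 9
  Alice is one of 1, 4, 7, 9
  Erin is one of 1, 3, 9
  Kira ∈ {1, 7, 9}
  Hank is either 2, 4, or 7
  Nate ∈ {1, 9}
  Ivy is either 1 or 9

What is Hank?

Nate and Ivy between them cover only {1, 9} — a naked pair. Remove those values from Bob, Priya, Alice, Erin, Kira.
That leaves Erin = 3. Eliminate 3 elsewhere: Bob.
That leaves Kira = 7. So Alice, Hank can't be 7.
Bob must be 5 (only option left).
That leaves Alice = 4. Eliminate 4 elsewhere: Hank.
So Hank = 2.

2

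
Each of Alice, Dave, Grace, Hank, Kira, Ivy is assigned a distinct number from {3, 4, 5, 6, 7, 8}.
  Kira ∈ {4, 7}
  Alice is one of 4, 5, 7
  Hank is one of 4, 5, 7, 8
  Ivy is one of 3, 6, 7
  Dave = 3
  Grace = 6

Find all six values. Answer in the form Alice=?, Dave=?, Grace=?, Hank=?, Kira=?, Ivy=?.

Dave's domain is down to {3}, so Dave = 3. Strike 3 from Ivy.
That leaves Grace = 6. Strike 6 from Ivy.
Ivy has just one choice, so Ivy = 7. So Alice, Hank, Kira can't be 7.
Kira's domain is down to {4}, so Kira = 4. Eliminate 4 elsewhere: Alice, Hank.
That leaves Alice = 5. Eliminate 5 elsewhere: Hank.
Hank's domain is down to {8}, so Hank = 8.

Alice=5, Dave=3, Grace=6, Hank=8, Kira=4, Ivy=7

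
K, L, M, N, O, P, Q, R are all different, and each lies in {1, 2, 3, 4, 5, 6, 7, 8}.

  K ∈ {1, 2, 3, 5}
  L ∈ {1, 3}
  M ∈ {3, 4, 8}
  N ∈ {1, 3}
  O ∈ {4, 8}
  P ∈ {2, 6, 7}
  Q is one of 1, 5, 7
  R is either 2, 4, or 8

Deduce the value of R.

The 8 variables together cover exactly {1, 2, 3, 4, 5, 6, 7, 8} — 8 values for 8 variables — and 6 appears only in P's list, so P = 6.
Among the 7 still-open variables, 7 fits only Q (and all 7 values in {1, 2, 3, 4, 5, 7, 8} must be used), so Q = 7.
The 6 still-open variables draw from only 6 values {1, 2, 3, 4, 5, 8}, so each is used; only K can be 5, hence K = 5.
The 5 still-open variables together cover exactly {1, 2, 3, 4, 8} — 5 values for 5 variables — and 2 appears only in R's list, so R = 2.

2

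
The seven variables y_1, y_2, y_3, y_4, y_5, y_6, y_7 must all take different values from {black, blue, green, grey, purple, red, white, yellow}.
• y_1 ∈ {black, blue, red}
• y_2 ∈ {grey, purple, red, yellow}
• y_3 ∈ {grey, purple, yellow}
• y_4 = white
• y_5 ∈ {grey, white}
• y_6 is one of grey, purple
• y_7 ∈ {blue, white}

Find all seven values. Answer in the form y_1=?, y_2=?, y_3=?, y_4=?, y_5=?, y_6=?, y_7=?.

y_1=black, y_2=red, y_3=yellow, y_4=white, y_5=grey, y_6=purple, y_7=blue

y_4's domain is down to {white}, so y_4 = white. Eliminate white elsewhere: y_5, y_7.
y_5 has just one choice, so y_5 = grey. So y_2, y_3, y_6 can't be grey.
y_6 must be purple (only option left). Eliminate purple elsewhere: y_2, y_3.
y_7 has just one choice, so y_7 = blue. Remove blue from y_1.
y_3 must be yellow (only option left). Remove yellow from y_2.
y_2 has just one choice, so y_2 = red. Eliminate red elsewhere: y_1.
y_1 has just one choice, so y_1 = black.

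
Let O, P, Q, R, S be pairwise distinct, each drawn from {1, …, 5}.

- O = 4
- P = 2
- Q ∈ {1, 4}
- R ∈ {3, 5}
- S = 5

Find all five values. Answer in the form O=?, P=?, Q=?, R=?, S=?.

O must be 4 (only option left). Eliminate 4 elsewhere: Q.
P must be 2 (only option left).
Q has just one choice, so Q = 1.
S must be 5 (only option left). Eliminate 5 elsewhere: R.
R has just one choice, so R = 3.

O=4, P=2, Q=1, R=3, S=5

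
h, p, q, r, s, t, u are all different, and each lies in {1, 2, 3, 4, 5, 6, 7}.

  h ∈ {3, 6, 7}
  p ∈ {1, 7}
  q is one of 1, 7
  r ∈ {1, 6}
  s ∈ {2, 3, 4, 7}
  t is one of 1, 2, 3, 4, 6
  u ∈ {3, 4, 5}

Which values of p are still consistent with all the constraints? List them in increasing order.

1, 7

The 7 variables together cover exactly {1, 2, 3, 4, 5, 6, 7} — 7 values for 7 variables — and 5 appears only in u's list, so u = 5.
The 2 variables p and q are confined to {1, 7}, which locks those values in; drop them from h, r, s, t.
r's domain is down to {6}, so r = 6. So h, t can't be 6.
h's domain is down to {3}, so h = 3. Eliminate 3 elsewhere: s, t.
No further eliminations apply; p can still be any of 1, 7.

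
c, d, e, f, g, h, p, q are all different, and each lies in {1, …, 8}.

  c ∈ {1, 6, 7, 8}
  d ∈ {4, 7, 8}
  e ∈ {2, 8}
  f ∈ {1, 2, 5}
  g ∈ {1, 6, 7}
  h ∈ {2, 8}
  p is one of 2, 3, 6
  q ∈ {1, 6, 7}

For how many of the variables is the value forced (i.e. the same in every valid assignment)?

The 8 variables draw from only 8 values {1, 2, 3, 4, 5, 6, 7, 8}, so each is used; only p can be 3, hence p = 3.
Among the 7 still-open variables, 4 fits only d (and all 7 values in {1, 2, 4, 5, 6, 7, 8} must be used), so d = 4.
The 6 still-open variables together cover exactly {1, 2, 5, 6, 7, 8} — 6 values for 6 variables — and 5 appears only in f's list, so f = 5.
e and h between them cover only {2, 8} — a naked pair. Remove those values from c.
Determined: d=4, f=5, p=3. The other variables each still have more than one consistent value. That makes 3.

3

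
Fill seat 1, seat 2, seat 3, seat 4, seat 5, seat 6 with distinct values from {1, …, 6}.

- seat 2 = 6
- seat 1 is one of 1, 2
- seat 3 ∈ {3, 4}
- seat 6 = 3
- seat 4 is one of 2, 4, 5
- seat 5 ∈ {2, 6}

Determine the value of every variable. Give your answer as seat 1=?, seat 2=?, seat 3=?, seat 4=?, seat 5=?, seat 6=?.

seat 1=1, seat 2=6, seat 3=4, seat 4=5, seat 5=2, seat 6=3

seat 2 has just one choice, so seat 2 = 6. Eliminate 6 elsewhere: seat 5.
seat 5 has just one choice, so seat 5 = 2. Strike 2 from seat 1, seat 4.
seat 6 has just one choice, so seat 6 = 3. So seat 3 can't be 3.
seat 1 must be 1 (only option left).
That leaves seat 3 = 4. Eliminate 4 elsewhere: seat 4.
That leaves seat 4 = 5.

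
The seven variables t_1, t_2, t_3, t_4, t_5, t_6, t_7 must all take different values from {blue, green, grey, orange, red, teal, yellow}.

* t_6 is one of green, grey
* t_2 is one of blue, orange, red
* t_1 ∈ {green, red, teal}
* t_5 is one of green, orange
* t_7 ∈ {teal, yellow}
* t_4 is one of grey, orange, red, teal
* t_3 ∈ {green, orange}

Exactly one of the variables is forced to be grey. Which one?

The 7 variables draw from only 7 values {blue, green, grey, orange, red, teal, yellow}, so each is used; only t_2 can be blue, hence t_2 = blue.
Among the 6 still-open variables, yellow fits only t_7 (and all 6 values in {green, grey, orange, red, teal, yellow} must be used), so t_7 = yellow.
t_3 and t_5 share exactly the 2 values {green, orange}; by pigeonhole those values go to them, so strike green, orange from t_1, t_4, t_6.
So grey goes to t_6.

t_6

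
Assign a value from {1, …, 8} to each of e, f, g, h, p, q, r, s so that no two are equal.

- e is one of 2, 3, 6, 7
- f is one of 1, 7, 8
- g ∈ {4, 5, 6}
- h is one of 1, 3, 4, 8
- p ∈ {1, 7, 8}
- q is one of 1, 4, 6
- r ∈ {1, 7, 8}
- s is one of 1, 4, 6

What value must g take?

Among the 8 variables, 2 fits only e (and all 8 values in {1, 2, 3, 4, 5, 6, 7, 8} must be used), so e = 2.
Among the 7 still-open variables, 3 fits only h (and all 7 values in {1, 3, 4, 5, 6, 7, 8} must be used), so h = 3.
The 6 still-open variables together cover exactly {1, 4, 5, 6, 7, 8} — 6 values for 6 variables — and 5 appears only in g's list, so g = 5.

5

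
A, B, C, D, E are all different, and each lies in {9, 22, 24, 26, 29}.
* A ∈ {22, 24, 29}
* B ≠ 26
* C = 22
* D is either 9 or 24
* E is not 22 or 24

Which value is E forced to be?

26

C's domain is down to {22}, so C = 22. So A, B can't be 22.
Among the 4 still-open variables, 26 fits only E (and all 4 values in {9, 24, 26, 29} must be used), so E = 26.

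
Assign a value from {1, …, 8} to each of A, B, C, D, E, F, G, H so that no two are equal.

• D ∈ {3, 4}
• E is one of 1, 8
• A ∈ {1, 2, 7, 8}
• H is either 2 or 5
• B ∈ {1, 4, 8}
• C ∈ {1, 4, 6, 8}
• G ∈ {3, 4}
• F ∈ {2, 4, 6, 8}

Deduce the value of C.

6

Among the 8 variables, 5 fits only H (and all 8 values in {1, 2, 3, 4, 5, 6, 7, 8} must be used), so H = 5.
The 7 still-open variables draw from only 7 values {1, 2, 3, 4, 6, 7, 8}, so each is used; only A can be 7, hence A = 7.
The 6 still-open variables together cover exactly {1, 2, 3, 4, 6, 8} — 6 values for 6 variables — and 2 appears only in F's list, so F = 2.
Among the 5 still-open variables, 6 fits only C (and all 5 values in {1, 3, 4, 6, 8} must be used), so C = 6.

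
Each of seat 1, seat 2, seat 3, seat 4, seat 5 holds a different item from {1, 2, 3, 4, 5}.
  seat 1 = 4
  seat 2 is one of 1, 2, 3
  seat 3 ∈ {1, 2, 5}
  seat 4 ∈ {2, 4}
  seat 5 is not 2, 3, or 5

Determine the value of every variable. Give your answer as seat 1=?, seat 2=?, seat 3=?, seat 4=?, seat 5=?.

seat 1's domain is down to {4}, so seat 1 = 4. Eliminate 4 elsewhere: seat 4, seat 5.
That leaves seat 4 = 2. Strike 2 from seat 2, seat 3.
seat 5 has just one choice, so seat 5 = 1. So seat 2, seat 3 can't be 1.
seat 2 must be 3 (only option left).
seat 3 must be 5 (only option left).

seat 1=4, seat 2=3, seat 3=5, seat 4=2, seat 5=1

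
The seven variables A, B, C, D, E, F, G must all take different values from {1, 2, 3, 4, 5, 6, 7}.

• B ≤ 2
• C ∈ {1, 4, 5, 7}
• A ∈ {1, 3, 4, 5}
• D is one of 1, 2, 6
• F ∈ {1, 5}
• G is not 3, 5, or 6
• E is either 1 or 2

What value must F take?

The 7 variables together cover exactly {1, 2, 3, 4, 5, 6, 7} — 7 values for 7 variables — and 3 appears only in A's list, so A = 3.
The 6 still-open variables together cover exactly {1, 2, 4, 5, 6, 7} — 6 values for 6 variables — and 6 appears only in D's list, so D = 6.
B and E share exactly the 2 values {1, 2}; by pigeonhole those values go to them, so strike 1, 2 from C, F, G.
So F = 5.

5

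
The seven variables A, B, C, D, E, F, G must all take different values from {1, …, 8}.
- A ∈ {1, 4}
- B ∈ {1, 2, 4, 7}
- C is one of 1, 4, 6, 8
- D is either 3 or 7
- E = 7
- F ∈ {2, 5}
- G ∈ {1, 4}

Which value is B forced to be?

2

E has just one choice, so E = 7. Strike 7 from B, D.
That leaves D = 3.
The 2 variables A and G are confined to {1, 4}, which locks those values in; drop them from B, C.
So B = 2.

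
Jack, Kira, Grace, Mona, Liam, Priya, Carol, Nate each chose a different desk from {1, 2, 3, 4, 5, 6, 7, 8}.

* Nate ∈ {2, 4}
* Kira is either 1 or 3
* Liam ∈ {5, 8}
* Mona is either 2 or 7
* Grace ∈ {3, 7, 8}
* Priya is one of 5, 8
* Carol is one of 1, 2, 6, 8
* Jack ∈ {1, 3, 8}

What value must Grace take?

7

The 8 variables together cover exactly {1, 2, 3, 4, 5, 6, 7, 8} — 8 values for 8 variables — and 4 appears only in Nate's list, so Nate = 4.
The 7 still-open variables together cover exactly {1, 2, 3, 5, 6, 7, 8} — 7 values for 7 variables — and 6 appears only in Carol's list, so Carol = 6.
Among the 6 still-open variables, 2 fits only Mona (and all 6 values in {1, 2, 3, 5, 7, 8} must be used), so Mona = 2.
Among the 5 still-open variables, 7 fits only Grace (and all 5 values in {1, 3, 5, 7, 8} must be used), so Grace = 7.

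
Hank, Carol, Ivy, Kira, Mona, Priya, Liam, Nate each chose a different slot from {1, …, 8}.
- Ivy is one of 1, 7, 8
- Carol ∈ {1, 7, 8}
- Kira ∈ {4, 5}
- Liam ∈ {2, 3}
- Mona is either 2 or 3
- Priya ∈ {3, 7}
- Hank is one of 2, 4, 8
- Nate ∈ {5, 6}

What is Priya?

The 8 variables together cover exactly {1, 2, 3, 4, 5, 6, 7, 8} — 8 values for 8 variables — and 6 appears only in Nate's list, so Nate = 6.
Among the 7 still-open variables, 5 fits only Kira (and all 7 values in {1, 2, 3, 4, 5, 7, 8} must be used), so Kira = 5.
Among the 6 still-open variables, 4 fits only Hank (and all 6 values in {1, 2, 3, 4, 7, 8} must be used), so Hank = 4.
The 2 variables Mona and Liam are confined to {2, 3}, which locks those values in; drop them from Priya.
So Priya = 7.

7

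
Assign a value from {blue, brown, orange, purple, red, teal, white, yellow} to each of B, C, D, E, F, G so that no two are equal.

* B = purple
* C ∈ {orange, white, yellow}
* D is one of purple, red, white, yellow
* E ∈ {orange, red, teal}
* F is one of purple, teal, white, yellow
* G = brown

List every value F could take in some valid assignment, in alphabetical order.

teal, white, yellow

B's domain is down to {purple}, so B = purple. So D, F can't be purple.
G must be brown (only option left).
No further eliminations apply; F can still be any of teal, white, yellow.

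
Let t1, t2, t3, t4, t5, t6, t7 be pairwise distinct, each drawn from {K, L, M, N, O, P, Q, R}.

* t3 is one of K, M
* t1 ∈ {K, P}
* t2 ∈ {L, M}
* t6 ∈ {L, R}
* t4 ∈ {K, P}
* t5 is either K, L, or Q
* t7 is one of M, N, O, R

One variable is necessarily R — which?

t6

t1 and t4 between them cover only {K, P} — a naked pair. Remove those values from t3, t5.
t3's domain is down to {M}, so t3 = M. Remove M from t2, t7.
t2 must be L (only option left). Eliminate L elsewhere: t5, t6.
So R goes to t6.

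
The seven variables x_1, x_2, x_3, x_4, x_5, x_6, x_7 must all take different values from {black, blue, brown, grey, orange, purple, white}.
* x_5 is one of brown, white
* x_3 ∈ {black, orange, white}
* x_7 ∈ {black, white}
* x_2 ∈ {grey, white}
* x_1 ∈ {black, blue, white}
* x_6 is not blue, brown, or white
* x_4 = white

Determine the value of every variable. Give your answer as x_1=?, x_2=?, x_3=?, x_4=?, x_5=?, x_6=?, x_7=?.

x_1=blue, x_2=grey, x_3=orange, x_4=white, x_5=brown, x_6=purple, x_7=black

x_4 has just one choice, so x_4 = white. Strike white from x_1, x_2, x_3, x_5, x_7.
x_5's domain is down to {brown}, so x_5 = brown.
That leaves x_7 = black. Eliminate black elsewhere: x_1, x_3, x_6.
x_1's domain is down to {blue}, so x_1 = blue.
x_2 has just one choice, so x_2 = grey. Remove grey from x_6.
x_3 must be orange (only option left). Eliminate orange elsewhere: x_6.
x_6's domain is down to {purple}, so x_6 = purple.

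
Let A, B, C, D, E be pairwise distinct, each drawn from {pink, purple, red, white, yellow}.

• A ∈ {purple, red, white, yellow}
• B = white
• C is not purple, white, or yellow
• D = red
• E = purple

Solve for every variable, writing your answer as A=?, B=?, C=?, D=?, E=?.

B has just one choice, so B = white. Strike white from A.
D must be red (only option left). So A, C can't be red.
E's domain is down to {purple}, so E = purple. Strike purple from A.
A has just one choice, so A = yellow.
That leaves C = pink.

A=yellow, B=white, C=pink, D=red, E=purple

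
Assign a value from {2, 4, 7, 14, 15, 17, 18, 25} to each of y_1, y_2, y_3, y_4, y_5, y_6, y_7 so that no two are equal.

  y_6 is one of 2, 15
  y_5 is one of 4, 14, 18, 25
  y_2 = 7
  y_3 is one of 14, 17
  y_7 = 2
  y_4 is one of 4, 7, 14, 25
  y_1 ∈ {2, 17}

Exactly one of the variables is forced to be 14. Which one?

y_3

y_2 must be 7 (only option left). Eliminate 7 elsewhere: y_4.
y_7 has just one choice, so y_7 = 2. Remove 2 from y_1, y_6.
That leaves y_1 = 17. Strike 17 from y_3.
So 14 goes to y_3.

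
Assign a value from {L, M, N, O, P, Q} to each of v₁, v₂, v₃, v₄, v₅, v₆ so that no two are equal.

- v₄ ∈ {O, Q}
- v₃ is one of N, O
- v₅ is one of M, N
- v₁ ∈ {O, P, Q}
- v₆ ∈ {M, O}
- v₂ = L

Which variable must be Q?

v₄

v₂'s domain is down to {L}, so v₂ = L.
The 5 still-open variables draw from only 5 values {M, N, O, P, Q}, so each is used; only v₁ can be P, hence v₁ = P.
The 4 still-open variables draw from only 4 values {M, N, O, Q}, so each is used; only v₄ can be Q, hence v₄ = Q.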